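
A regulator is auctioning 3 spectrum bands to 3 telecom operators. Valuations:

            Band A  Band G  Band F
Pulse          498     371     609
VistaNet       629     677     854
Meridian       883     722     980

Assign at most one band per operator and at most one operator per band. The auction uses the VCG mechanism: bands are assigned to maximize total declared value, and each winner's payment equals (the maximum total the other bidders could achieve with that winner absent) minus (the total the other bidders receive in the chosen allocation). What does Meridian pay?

Efficient allocation: Pulse→Band F ($609M), VistaNet→Band G ($677M), Meridian→Band A ($883M); total welfare W = $2169M.
Meridian receives Band A at value $883M, so the others get W − 883 = $1286M.
Without Meridian: best allocation of the remaining 2 bidders over all 3 bands is Pulse→Band A ($498M), VistaNet→Band F ($854M), total $1352M.
VCG payment = (others' best without Meridian) − (others' welfare with Meridian) = 1352 − 1286 = $66M.

Meridian pays $66M.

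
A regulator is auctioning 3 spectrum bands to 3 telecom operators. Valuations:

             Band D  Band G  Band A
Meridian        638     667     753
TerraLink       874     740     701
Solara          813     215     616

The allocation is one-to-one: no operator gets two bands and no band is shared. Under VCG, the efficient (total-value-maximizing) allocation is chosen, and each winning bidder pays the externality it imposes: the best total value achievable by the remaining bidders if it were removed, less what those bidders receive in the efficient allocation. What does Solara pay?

Efficient allocation: Meridian→Band A ($753M), TerraLink→Band G ($740M), Solara→Band D ($813M); total welfare W = $2306M.
Solara receives Band D at value $813M, so the others get W − 813 = $1493M.
Without Solara: best allocation of the remaining 2 bidders over all 3 bands is Meridian→Band A ($753M), TerraLink→Band D ($874M), total $1627M.
VCG payment = (others' best without Solara) − (others' welfare with Solara) = 1627 − 1493 = $134M.

Solara pays $134M.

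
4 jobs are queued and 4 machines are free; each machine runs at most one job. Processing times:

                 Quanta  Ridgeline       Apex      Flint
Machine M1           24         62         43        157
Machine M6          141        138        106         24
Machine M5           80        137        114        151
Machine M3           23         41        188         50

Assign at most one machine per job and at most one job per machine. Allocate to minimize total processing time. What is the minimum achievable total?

Min total: 188 min

This is the linear assignment problem.
Optimal: Quanta→Machine M5 (80 min), Ridgeline→Machine M3 (41 min), Apex→Machine M1 (43 min), Flint→Machine M6 (24 min) — total 80+41+43+24 = 188 min.
Column-greedy (each machine in turn goes to its cheapest remaining job) gives 203 min, worse by 15.
Next-best assignment: Quanta→Machine M1, Ridgeline→Machine M3, Apex→Machine M5, Flint→Machine M6 = 203 min.
Swapping Quanta↔Apex (Quanta→Machine M1 24 min, Apex→Machine M5 114 min) adds 15.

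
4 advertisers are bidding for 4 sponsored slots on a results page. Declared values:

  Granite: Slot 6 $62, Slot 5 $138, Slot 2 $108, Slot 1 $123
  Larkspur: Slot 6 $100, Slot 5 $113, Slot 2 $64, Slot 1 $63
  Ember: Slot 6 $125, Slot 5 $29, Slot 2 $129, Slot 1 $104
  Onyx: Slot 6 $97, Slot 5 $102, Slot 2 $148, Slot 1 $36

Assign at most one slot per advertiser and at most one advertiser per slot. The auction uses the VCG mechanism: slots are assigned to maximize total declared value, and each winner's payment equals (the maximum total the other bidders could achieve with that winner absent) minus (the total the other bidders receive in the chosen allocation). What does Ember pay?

Efficient allocation: Granite→Slot 1 ($123), Larkspur→Slot 5 ($113), Ember→Slot 6 ($125), Onyx→Slot 2 ($148); total welfare W = $509.
Ember receives Slot 6 at value $125, so the others get W − 125 = $384.
Without Ember: best allocation of the remaining 3 bidders over all 4 slots is Granite→Slot 5 ($138), Larkspur→Slot 6 ($100), Onyx→Slot 2 ($148), total $386.
VCG payment = (others' best without Ember) − (others' welfare with Ember) = 386 − 384 = $2.

Ember pays $2.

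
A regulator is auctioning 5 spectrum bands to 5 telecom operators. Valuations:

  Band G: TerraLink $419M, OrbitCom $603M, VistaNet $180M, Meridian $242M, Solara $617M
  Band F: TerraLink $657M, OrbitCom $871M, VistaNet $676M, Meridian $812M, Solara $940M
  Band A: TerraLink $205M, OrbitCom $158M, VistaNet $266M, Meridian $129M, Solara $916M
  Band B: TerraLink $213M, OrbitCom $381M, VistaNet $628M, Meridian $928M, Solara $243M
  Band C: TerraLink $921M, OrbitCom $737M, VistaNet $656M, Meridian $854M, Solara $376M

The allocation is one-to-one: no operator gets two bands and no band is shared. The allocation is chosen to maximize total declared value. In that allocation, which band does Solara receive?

Solara receives Band A.

Optimal: TerraLink→Band C ($921M), OrbitCom→Band G ($603M), VistaNet→Band F ($676M), Meridian→Band B ($928M), Solara→Band A ($916M) — total 921+603+676+928+916 = $4044M.
Row-greedy (each operator in turn takes its best remaining band) gives $3578M, worse by 466.
Swapping Solara↔Meridian (Solara→Band B $243M, Meridian→Band A $129M) loses 1472.
Solara's own top band is Band F ($940M), but forcing Solara→Band F and reassigning the rest optimally gives only $3658M — worse by 386.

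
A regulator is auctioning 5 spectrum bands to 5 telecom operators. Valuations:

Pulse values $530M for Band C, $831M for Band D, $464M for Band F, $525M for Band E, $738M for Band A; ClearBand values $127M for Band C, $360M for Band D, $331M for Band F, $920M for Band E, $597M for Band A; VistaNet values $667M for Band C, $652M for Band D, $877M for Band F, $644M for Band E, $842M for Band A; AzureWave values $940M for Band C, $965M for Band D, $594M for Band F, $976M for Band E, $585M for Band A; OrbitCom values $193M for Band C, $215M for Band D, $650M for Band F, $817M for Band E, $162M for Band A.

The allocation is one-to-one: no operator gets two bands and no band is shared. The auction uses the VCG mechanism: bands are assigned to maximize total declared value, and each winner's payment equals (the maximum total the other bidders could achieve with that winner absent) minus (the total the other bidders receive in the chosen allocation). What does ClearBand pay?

ClearBand pays $202M.

Efficient allocation: Pulse→Band D ($831M), ClearBand→Band E ($920M), VistaNet→Band A ($842M), AzureWave→Band C ($940M), OrbitCom→Band F ($650M); total welfare W = $4183M.
ClearBand receives Band E at value $920M, so the others get W − 920 = $3263M.
Without ClearBand: best allocation of the remaining 4 bidders over all 5 bands is Pulse→Band D ($831M), VistaNet→Band F ($877M), AzureWave→Band C ($940M), OrbitCom→Band E ($817M), total $3465M.
VCG payment = (others' best without ClearBand) − (others' welfare with ClearBand) = 3465 − 3263 = $202M.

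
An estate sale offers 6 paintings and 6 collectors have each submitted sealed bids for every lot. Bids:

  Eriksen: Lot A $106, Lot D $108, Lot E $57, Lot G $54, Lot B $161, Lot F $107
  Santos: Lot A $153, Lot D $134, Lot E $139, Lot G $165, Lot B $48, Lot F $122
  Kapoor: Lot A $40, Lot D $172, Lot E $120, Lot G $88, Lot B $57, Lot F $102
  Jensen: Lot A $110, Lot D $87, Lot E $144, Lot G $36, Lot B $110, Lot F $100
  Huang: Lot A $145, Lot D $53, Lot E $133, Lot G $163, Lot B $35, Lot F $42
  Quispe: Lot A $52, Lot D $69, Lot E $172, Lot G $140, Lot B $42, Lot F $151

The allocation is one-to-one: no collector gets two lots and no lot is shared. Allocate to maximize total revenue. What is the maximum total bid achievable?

Treat this as an assignment problem: match each collector to one lot.
Optimal: Eriksen→Lot B ($161), Santos→Lot A ($153), Kapoor→Lot D ($172), Jensen→Lot E ($144), Huang→Lot G ($163), Quispe→Lot F ($151) — total 161+153+172+144+163+151 = $944.
Column-greedy (each lot in turn goes to its best remaining collector) gives $921, worse by 23.
No other one-to-one assignment exceeds $944.

Max total: $944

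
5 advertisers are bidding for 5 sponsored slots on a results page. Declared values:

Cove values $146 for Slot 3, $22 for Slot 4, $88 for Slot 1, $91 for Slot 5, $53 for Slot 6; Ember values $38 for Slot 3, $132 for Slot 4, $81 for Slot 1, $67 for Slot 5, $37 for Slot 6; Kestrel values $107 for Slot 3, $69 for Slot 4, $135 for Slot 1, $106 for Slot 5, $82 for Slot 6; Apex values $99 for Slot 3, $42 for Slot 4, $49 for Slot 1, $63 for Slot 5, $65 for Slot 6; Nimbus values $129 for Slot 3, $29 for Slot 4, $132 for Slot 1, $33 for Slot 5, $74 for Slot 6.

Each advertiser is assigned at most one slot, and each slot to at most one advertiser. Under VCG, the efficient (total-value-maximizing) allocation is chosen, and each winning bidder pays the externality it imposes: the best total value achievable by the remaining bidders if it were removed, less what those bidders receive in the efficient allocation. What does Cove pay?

Efficient allocation: Cove→Slot 3 ($146), Ember→Slot 4 ($132), Kestrel→Slot 5 ($106), Apex→Slot 6 ($65), Nimbus→Slot 1 ($132); total welfare W = $581.
Cove receives Slot 3 at value $146, so the others get W − 146 = $435.
Without Cove: best allocation of the remaining 4 bidders over all 5 slots is Ember→Slot 4 ($132), Kestrel→Slot 5 ($106), Apex→Slot 3 ($99), Nimbus→Slot 1 ($132), total $469.
VCG payment = (others' best without Cove) − (others' welfare with Cove) = 469 − 435 = $34.

Cove pays $34.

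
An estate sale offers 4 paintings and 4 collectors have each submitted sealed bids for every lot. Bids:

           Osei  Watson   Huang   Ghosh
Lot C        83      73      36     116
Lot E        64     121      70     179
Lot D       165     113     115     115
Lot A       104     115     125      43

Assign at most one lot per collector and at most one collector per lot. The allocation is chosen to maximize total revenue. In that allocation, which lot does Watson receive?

Watson receives Lot C.

This is the linear assignment problem.
Optimal: Osei→Lot D ($165), Watson→Lot C ($73), Huang→Lot A ($125), Ghosh→Lot E ($179) — total 165+73+125+179 = $542.
Column-greedy (each lot in turn goes to its best remaining collector) gives $527, worse by 15.
Next-best assignment: Osei→Lot D, Watson→Lot E, Huang→Lot A, Ghosh→Lot C = $527.
Checked against all permutations: $542 is optimal.
Watson's own top lot is Lot E ($121), but forcing Watson→Lot E and reassigning the rest optimally gives only $527 — worse by 15.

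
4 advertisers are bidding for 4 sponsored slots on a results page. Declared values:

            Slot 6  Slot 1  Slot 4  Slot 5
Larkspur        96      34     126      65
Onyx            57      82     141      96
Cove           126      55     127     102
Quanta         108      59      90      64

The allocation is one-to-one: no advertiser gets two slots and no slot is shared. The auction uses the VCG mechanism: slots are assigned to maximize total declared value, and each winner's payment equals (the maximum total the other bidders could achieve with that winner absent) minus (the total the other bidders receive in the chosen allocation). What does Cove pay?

Cove pays $14.

Efficient allocation: Larkspur→Slot 4 ($126), Onyx→Slot 1 ($82), Cove→Slot 5 ($102), Quanta→Slot 6 ($108); total welfare W = $418.
Cove receives Slot 5 at value $102, so the others get W − 102 = $316.
Without Cove: best allocation of the remaining 3 bidders over all 4 slots is Larkspur→Slot 4 ($126), Onyx→Slot 5 ($96), Quanta→Slot 6 ($108), total $330.
VCG payment = (others' best without Cove) − (others' welfare with Cove) = 330 − 316 = $14.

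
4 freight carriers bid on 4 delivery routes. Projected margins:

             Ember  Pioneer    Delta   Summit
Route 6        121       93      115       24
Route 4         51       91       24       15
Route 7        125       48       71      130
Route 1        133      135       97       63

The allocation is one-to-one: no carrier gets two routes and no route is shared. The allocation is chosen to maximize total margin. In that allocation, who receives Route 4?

Pioneer receives Route 4.

This is a one-to-one assignment (maximum-weight bipartite matching).
Optimal: Ember→Route 1 ($133k), Pioneer→Route 4 ($91k), Delta→Route 6 ($115k), Summit→Route 7 ($130k) — total 133+91+115+130 = $469k.
Column-greedy (each route in turn goes to its best remaining carrier) gives $439k, worse by 30.
Next-best assignment: Ember→Route 6, Pioneer→Route 4, Delta→Route 1, Summit→Route 7 = $439k.
Swapping Ember↔Summit (Ember→Route 7 $125k, Summit→Route 1 $63k) loses 75.
Checked against all permutations: $469k is optimal.
Pioneer's own top route is Route 1 ($135k), but forcing Pioneer→Route 1 and reassigning the rest optimally gives only $431k — worse by 38.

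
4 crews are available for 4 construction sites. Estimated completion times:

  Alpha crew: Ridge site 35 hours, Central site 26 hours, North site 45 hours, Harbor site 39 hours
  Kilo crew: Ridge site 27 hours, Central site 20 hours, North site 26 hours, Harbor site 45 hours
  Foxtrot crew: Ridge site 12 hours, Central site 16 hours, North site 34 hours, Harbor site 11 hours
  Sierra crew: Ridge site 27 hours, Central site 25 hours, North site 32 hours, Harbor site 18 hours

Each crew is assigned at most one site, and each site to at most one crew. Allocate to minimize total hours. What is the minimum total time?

Optimal: Alpha crew→Central site (26 hours), Kilo crew→North site (26 hours), Foxtrot crew→Ridge site (12 hours), Sierra crew→Harbor site (18 hours) — total 26+26+12+18 = 82 hours.
Next-best assignment: Alpha crew→Central site, Kilo crew→North site, Foxtrot crew→Harbor site, Sierra crew→Ridge site = 90 hours.
No other one-to-one assignment undercuts 82 hours.

Min total: 82 hours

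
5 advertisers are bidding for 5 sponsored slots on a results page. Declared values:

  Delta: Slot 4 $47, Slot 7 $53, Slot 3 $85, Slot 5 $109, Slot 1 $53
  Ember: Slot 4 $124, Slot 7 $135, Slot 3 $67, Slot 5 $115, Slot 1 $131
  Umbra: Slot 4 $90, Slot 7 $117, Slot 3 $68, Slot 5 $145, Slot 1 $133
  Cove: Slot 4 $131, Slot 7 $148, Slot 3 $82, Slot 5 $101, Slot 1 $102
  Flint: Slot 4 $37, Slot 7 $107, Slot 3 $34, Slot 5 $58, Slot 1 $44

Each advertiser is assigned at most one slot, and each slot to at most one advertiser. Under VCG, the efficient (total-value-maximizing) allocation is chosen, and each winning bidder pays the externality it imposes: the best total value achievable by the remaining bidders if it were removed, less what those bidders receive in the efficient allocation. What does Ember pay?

Ember pays $12.

Efficient allocation: Delta→Slot 3 ($85), Ember→Slot 1 ($131), Umbra→Slot 5 ($145), Cove→Slot 4 ($131), Flint→Slot 7 ($107); total welfare W = $599.
Ember receives Slot 1 at value $131, so the others get W − 131 = $468.
Without Ember: best allocation of the remaining 4 bidders over all 5 slots is Delta→Slot 5 ($109), Umbra→Slot 1 ($133), Cove→Slot 4 ($131), Flint→Slot 7 ($107), total $480.
VCG payment = (others' best without Ember) − (others' welfare with Ember) = 480 − 468 = $12.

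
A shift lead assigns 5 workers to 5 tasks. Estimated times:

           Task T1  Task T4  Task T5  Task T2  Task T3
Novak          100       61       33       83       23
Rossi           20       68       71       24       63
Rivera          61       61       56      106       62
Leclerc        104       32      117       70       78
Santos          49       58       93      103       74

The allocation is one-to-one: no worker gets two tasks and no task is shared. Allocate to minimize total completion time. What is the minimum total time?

Optimal: Novak→Task T3 (23 min), Rossi→Task T2 (24 min), Rivera→Task T5 (56 min), Leclerc→Task T4 (32 min), Santos→Task T1 (49 min) — total 23+24+56+32+49 = 184 min.
Next-best assignment: Novak→Task T5, Rossi→Task T2, Rivera→Task T3, Leclerc→Task T4, Santos→Task T1 = 200 min.
Swapping Rossi↔Novak (Rossi→Task T3 63 min, Novak→Task T2 83 min) adds 99.
No other one-to-one assignment undercuts 184 min.

Min total: 184 min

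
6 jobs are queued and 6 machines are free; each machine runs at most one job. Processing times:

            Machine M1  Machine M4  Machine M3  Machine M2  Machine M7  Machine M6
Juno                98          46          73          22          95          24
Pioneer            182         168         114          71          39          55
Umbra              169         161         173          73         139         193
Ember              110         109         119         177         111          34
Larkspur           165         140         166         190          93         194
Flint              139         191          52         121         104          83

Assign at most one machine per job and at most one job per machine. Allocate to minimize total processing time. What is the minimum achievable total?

Min total: 409 min

Optimal: Juno→Machine M4 (46 min), Pioneer→Machine M7 (39 min), Umbra→Machine M2 (73 min), Ember→Machine M6 (34 min), Larkspur→Machine M1 (165 min), Flint→Machine M3 (52 min) — total 46+39+73+34+165+52 = 409 min.
Column-greedy (each machine in turn goes to its cheapest remaining job) gives 616 min, worse by 207.
Swapping Pioneer↔Flint (Pioneer→Machine M3 114 min, Flint→Machine M7 104 min) adds 127.
No other one-to-one assignment undercuts 409 min.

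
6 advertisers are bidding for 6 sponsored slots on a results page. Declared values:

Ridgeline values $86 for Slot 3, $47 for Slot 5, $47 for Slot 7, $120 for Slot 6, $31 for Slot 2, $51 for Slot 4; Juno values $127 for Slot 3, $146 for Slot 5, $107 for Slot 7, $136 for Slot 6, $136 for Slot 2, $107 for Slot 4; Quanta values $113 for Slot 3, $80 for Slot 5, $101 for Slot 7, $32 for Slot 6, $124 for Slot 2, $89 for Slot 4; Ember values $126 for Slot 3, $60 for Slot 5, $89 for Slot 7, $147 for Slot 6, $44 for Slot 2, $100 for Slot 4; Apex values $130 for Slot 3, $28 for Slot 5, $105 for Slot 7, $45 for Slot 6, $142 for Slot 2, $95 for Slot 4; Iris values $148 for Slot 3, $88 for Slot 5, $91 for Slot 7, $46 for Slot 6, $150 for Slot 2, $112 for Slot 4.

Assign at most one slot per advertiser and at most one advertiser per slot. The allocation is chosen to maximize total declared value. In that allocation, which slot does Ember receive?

Ember receives Slot 4.

Optimal: Ridgeline→Slot 6 ($120), Juno→Slot 5 ($146), Quanta→Slot 7 ($101), Ember→Slot 4 ($100), Apex→Slot 2 ($142), Iris→Slot 3 ($148) — total 120+146+101+100+142+148 = $757.
Row-greedy (each advertiser in turn takes its best remaining slot) gives $733, worse by 24.
Swapping Ember↔Quanta (Ember→Slot 7 $89, Quanta→Slot 4 $89) loses 23.
No other one-to-one assignment exceeds $757.
Ember's own top slot is Slot 6 ($147), but forcing Ember→Slot 6 and reassigning the rest optimally gives only $735 — worse by 22.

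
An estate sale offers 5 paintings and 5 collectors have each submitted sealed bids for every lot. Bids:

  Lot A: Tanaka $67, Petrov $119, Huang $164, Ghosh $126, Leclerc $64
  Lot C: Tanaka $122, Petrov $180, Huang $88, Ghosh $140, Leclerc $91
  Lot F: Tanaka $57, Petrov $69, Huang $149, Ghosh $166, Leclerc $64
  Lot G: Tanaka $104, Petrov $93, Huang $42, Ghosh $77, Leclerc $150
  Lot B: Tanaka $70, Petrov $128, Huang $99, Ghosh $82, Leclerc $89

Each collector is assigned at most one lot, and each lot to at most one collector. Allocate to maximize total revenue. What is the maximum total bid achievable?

This is the linear assignment problem.
Optimal: Tanaka→Lot C ($122), Petrov→Lot B ($128), Huang→Lot A ($164), Ghosh→Lot F ($166), Leclerc→Lot G ($150) — total 122+128+164+166+150 = $730.
Swapping Tanaka↔Leclerc (Tanaka→Lot G $104, Leclerc→Lot C $91) loses 77.
Checked against all permutations: $730 is optimal.

Max total: $730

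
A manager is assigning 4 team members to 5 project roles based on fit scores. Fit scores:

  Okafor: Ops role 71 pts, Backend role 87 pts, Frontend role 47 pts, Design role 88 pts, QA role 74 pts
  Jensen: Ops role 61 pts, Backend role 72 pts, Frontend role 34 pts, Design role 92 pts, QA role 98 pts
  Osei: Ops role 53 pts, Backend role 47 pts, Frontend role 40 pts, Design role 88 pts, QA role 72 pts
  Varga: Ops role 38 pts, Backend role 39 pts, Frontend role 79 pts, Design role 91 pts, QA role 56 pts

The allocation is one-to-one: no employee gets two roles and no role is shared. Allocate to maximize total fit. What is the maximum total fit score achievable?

Maximum total: 352 pts

Optimal: Okafor→Backend role (87 pts), Jensen→QA role (98 pts), Osei→Design role (88 pts), Varga→Frontend role (79 pts) — total 87+98+88+79 = 352 pts.
Row-greedy (each employee in turn takes its best remaining role) gives 318 pts, worse by 34.
Next-best assignment: Okafor→Ops role, Jensen→QA role, Osei→Design role, Varga→Frontend role = 336 pts.
Checked against all permutations: 352 pts is optimal.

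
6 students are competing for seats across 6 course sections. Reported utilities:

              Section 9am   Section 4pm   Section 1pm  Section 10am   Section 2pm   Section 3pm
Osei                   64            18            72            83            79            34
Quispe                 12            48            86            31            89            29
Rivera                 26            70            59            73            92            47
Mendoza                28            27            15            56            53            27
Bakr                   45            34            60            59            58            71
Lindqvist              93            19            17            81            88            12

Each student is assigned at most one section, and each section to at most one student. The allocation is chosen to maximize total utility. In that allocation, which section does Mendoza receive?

Mendoza receives Section 2pm.

Optimal: Osei→Section 10am (83 points), Quispe→Section 1pm (86 points), Rivera→Section 4pm (70 points), Mendoza→Section 2pm (53 points), Bakr→Section 3pm (71 points), Lindqvist→Section 9am (93 points) — total 83+86+70+53+71+93 = 456 points.
Row-greedy (each student in turn takes its best remaining section) gives 358 points, worse by 98.
No other one-to-one assignment exceeds 456 points.
Mendoza's own top section is Section 10am (56 points), but forcing Mendoza→Section 10am and reassigning the rest optimally gives only 455 points — worse by 1.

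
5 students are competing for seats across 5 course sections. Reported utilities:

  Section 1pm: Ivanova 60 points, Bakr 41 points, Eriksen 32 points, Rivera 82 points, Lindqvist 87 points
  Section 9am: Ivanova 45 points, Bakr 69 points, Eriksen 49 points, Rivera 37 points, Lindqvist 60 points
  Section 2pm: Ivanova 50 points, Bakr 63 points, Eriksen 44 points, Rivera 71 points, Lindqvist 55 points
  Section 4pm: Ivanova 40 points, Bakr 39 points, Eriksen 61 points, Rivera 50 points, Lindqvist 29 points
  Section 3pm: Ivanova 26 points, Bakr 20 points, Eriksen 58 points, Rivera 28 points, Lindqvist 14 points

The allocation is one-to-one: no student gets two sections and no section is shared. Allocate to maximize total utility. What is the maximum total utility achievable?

Maximum total: 325 points

This is the linear assignment problem.
Optimal: Ivanova→Section 4pm (40 points), Bakr→Section 9am (69 points), Eriksen→Section 3pm (58 points), Rivera→Section 2pm (71 points), Lindqvist→Section 1pm (87 points) — total 40+69+58+71+87 = 325 points.
Max-entry greedy (repeatedly take the single best remaining cell) gives 314 points, worse by 11.
Every other assignment is strictly worse.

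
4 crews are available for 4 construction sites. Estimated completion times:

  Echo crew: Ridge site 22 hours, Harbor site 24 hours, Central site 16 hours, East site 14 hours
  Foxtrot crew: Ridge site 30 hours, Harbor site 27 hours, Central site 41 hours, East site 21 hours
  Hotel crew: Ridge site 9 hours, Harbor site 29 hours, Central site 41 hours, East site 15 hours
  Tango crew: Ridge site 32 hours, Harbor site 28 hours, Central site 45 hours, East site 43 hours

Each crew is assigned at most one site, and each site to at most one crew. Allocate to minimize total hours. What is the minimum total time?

This is a one-to-one assignment (minimum-cost bipartite matching).
Optimal: Echo crew→Central site (16 hours), Foxtrot crew→East site (21 hours), Hotel crew→Ridge site (9 hours), Tango crew→Harbor site (28 hours) — total 16+21+9+28 = 74 hours.
Min-entry greedy (repeatedly take the single cheapest remaining cell) gives 95 hours, worse by 21.
Next-best assignment: Echo crew→Central site, Foxtrot crew→Ridge site, Hotel crew→East site, Tango crew→Harbor site = 89 hours.
Swapping Echo crew↔Foxtrot crew (Echo crew→East site 14 hours, Foxtrot crew→Central site 41 hours) adds 18.
Every other assignment is strictly worse.

Min total: 74 hours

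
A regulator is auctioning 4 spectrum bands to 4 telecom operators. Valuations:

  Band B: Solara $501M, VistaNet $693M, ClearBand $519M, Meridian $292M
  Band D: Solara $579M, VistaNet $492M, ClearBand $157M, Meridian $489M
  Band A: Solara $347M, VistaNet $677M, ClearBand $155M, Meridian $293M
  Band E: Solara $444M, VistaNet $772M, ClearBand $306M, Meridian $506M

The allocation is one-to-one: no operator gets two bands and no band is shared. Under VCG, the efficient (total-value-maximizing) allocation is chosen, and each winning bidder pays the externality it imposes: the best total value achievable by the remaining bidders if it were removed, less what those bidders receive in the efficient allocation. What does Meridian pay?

Meridian pays $95M.

Efficient allocation: Solara→Band D ($579M), VistaNet→Band A ($677M), ClearBand→Band B ($519M), Meridian→Band E ($506M); total welfare W = $2281M.
Meridian receives Band E at value $506M, so the others get W − 506 = $1775M.
Without Meridian: best allocation of the remaining 3 bidders over all 4 bands is Solara→Band D ($579M), VistaNet→Band E ($772M), ClearBand→Band B ($519M), total $1870M.
VCG payment = (others' best without Meridian) − (others' welfare with Meridian) = 1870 − 1775 = $95M.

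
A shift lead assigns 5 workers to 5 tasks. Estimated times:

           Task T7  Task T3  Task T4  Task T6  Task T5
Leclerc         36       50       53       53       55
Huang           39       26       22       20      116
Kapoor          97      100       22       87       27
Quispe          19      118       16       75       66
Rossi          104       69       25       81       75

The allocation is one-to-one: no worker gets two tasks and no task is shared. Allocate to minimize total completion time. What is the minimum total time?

Minimum total: 141 min

Treat this as an assignment problem: match each worker to one task.
Optimal: Leclerc→Task T3 (50 min), Huang→Task T6 (20 min), Kapoor→Task T5 (27 min), Quispe→Task T7 (19 min), Rossi→Task T4 (25 min) — total 50+20+27+19+25 = 141 min.
Column-greedy (each task in turn goes to its cheapest remaining worker) gives 195 min, worse by 54.
Swapping Huang↔Kapoor (Huang→Task T5 116 min, Kapoor→Task T6 87 min) adds 156.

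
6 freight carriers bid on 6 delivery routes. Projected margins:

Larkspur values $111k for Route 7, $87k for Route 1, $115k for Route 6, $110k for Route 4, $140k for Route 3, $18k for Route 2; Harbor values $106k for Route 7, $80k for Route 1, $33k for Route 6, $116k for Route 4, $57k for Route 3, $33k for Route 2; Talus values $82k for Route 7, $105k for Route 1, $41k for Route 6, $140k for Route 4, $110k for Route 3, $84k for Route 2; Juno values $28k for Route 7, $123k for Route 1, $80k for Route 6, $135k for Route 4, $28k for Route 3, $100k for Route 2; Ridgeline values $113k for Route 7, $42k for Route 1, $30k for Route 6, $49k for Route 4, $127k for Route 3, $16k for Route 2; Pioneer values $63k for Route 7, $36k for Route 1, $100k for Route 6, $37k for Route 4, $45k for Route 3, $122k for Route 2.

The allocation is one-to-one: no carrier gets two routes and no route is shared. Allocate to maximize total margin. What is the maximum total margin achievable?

Max total: $733k

Optimal: Larkspur→Route 6 ($115k), Harbor→Route 7 ($106k), Talus→Route 4 ($140k), Juno→Route 1 ($123k), Ridgeline→Route 3 ($127k), Pioneer→Route 2 ($122k) — total 115+106+140+123+127+122 = $733k.
Row-greedy (each carrier in turn takes its best remaining route) gives $674k, worse by 59.
Next-best assignment: Larkspur→Route 6, Harbor→Route 7, Talus→Route 1, Juno→Route 4, Ridgeline→Route 3, Pioneer→Route 2 = $710k.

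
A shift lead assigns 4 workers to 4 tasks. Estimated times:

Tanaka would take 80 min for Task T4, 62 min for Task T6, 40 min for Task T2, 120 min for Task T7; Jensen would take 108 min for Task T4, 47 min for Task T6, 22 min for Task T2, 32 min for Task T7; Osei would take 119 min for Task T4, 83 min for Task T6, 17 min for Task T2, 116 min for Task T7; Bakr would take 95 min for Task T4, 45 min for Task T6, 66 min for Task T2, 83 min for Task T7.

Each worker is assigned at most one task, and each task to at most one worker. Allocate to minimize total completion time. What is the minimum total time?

Minimum total: 174 min

Optimal: Tanaka→Task T4 (80 min), Jensen→Task T7 (32 min), Osei→Task T2 (17 min), Bakr→Task T6 (45 min) — total 80+32+17+45 = 174 min.
Next-best assignment: Tanaka→Task T6, Jensen→Task T7, Osei→Task T2, Bakr→Task T4 = 206 min.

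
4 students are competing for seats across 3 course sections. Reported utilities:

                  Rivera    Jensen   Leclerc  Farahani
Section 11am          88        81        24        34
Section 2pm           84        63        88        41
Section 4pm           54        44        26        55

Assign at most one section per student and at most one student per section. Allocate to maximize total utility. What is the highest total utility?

Maximum total: 231 points

This is a one-to-one assignment (maximum-weight bipartite matching).
Optimal: Rivera→Section 11am (88 points), Leclerc→Section 2pm (88 points), Farahani→Section 4pm (55 points) — total 88+88+55 = 231 points.
Row-greedy (each student in turn takes its best remaining section) gives 177 points, worse by 54.
Next-best assignment: Jensen→Section 11am, Leclerc→Section 2pm, Farahani→Section 4pm = 224 points.
Swapping Rivera↔Farahani (Rivera→Section 4pm 54 points, Farahani→Section 11am 34 points) loses 55.
Checked against all permutations: 231 points is optimal.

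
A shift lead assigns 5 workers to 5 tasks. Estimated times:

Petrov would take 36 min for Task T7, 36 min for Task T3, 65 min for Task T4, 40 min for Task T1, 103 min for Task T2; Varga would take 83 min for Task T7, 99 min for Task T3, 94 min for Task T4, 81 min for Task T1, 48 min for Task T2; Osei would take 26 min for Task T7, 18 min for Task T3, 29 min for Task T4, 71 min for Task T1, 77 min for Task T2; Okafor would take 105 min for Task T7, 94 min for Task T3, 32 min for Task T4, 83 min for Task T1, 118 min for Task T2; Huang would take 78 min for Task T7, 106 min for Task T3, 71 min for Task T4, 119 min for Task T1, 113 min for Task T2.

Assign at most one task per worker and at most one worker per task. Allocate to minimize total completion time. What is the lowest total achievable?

Optimal: Petrov→Task T1 (40 min), Varga→Task T2 (48 min), Osei→Task T3 (18 min), Okafor→Task T4 (32 min), Huang→Task T7 (78 min) — total 40+48+18+32+78 = 216 min.
Min-entry greedy (repeatedly take the single cheapest remaining cell) gives 253 min, worse by 37.
Next-best assignment: Petrov→Task T1, Varga→Task T2, Osei→Task T7, Okafor→Task T4, Huang→Task T3 = 252 min.
Swapping Petrov↔Okafor (Petrov→Task T4 65 min, Okafor→Task T1 83 min) adds 76.

Min total: 216 min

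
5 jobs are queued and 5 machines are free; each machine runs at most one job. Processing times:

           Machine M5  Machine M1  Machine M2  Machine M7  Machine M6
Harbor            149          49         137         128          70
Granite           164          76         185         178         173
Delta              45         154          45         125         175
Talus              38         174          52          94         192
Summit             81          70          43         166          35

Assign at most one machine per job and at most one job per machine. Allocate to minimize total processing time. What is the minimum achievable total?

This is a one-to-one assignment (minimum-cost bipartite matching).
Optimal: Harbor→Machine M7 (128 min), Granite→Machine M1 (76 min), Delta→Machine M2 (45 min), Talus→Machine M5 (38 min), Summit→Machine M6 (35 min) — total 128+76+45+38+35 = 322 min.
Row-greedy (each job in turn takes its cheapest remaining machine) gives 387 min, worse by 65.
Next-best assignment: Harbor→Machine M6, Granite→Machine M1, Delta→Machine M5, Talus→Machine M7, Summit→Machine M2 = 328 min.

Min total: 322 min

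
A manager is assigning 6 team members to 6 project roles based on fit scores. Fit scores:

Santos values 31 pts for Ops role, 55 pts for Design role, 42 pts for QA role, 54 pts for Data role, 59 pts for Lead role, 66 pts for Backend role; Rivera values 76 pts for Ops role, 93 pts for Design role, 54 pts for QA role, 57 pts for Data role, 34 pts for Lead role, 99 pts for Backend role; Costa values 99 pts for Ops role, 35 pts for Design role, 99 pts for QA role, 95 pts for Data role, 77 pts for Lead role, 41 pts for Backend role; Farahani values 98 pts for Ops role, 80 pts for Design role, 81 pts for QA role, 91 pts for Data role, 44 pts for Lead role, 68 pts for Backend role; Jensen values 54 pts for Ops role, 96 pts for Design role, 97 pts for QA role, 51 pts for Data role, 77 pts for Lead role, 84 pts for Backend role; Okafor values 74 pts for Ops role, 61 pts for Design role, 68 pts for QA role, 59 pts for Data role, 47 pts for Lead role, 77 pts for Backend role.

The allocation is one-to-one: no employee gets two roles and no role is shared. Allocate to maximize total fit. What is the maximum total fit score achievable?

Max total: 519 pts

Optimal: Santos→Lead role (59 pts), Rivera→Design role (93 pts), Costa→Data role (95 pts), Farahani→Ops role (98 pts), Jensen→QA role (97 pts), Okafor→Backend role (77 pts) — total 59+93+95+98+97+77 = 519 pts.
Column-greedy (each role in turn goes to its best remaining employee) gives 493 pts, worse by 26.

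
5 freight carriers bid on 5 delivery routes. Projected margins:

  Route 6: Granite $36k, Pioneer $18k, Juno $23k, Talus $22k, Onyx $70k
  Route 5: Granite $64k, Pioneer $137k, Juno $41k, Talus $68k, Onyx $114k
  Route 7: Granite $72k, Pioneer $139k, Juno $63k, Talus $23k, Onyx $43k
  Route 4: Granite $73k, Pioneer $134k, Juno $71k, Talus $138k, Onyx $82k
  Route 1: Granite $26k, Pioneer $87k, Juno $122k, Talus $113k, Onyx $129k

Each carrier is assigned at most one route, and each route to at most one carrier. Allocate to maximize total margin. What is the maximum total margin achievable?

Optimal: Granite→Route 6 ($36k), Pioneer→Route 7 ($139k), Juno→Route 1 ($122k), Talus→Route 4 ($138k), Onyx→Route 5 ($114k) — total 36+139+122+138+114 = $549k.
Column-greedy (each route in turn goes to its best remaining carrier) gives $539k, worse by 10.
Every other assignment is strictly worse.

Maximum total: $549k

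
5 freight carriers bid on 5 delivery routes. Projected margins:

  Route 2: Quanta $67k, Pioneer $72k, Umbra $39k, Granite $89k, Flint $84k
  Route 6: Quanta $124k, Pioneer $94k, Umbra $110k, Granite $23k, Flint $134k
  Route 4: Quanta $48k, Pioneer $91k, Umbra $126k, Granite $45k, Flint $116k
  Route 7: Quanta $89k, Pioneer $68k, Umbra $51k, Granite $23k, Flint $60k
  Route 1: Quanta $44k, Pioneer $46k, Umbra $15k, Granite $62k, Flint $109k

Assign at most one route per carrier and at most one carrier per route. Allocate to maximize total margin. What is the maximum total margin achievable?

Optimal: Quanta→Route 6 ($124k), Pioneer→Route 7 ($68k), Umbra→Route 4 ($126k), Granite→Route 2 ($89k), Flint→Route 1 ($109k) — total 124+68+126+89+109 = $516k.
Max-entry greedy (repeatedly take the single best remaining cell) gives $484k, worse by 32.
Next-best assignment: Quanta→Route 7, Pioneer→Route 6, Umbra→Route 4, Granite→Route 2, Flint→Route 1 = $507k.

Max total: $516k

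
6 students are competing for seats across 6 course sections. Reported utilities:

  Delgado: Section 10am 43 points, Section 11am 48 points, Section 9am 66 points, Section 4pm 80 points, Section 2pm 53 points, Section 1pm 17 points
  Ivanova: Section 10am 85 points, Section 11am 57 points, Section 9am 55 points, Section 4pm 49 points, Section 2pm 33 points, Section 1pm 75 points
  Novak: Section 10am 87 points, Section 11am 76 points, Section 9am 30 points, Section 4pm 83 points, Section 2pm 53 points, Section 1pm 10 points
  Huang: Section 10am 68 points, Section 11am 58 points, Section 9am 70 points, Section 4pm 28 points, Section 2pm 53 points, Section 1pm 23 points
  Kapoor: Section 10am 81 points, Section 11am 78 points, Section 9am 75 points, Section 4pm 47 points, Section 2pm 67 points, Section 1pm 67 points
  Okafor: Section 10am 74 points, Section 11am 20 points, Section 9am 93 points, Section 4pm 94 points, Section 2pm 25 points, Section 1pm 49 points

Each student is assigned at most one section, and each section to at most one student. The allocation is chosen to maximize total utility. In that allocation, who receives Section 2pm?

Optimal: Delgado→Section 4pm (80 points), Ivanova→Section 1pm (75 points), Novak→Section 10am (87 points), Huang→Section 2pm (53 points), Kapoor→Section 11am (78 points), Okafor→Section 9am (93 points) — total 80+75+87+53+78+93 = 466 points.
Row-greedy (each student in turn takes its best remaining section) gives 427 points, worse by 39.
Next-best assignment: Delgado→Section 4pm, Ivanova→Section 1pm, Novak→Section 10am, Huang→Section 11am, Kapoor→Section 2pm, Okafor→Section 9am = 460 points.
Swapping Delgado↔Novak (Delgado→Section 10am 43 points, Novak→Section 4pm 83 points) loses 41.
No other one-to-one assignment exceeds 466 points.
Huang's own top section is Section 9am (70 points), but forcing Huang→Section 9am and reassigning the rest optimally gives only 457 points — worse by 9.

Huang receives Section 2pm.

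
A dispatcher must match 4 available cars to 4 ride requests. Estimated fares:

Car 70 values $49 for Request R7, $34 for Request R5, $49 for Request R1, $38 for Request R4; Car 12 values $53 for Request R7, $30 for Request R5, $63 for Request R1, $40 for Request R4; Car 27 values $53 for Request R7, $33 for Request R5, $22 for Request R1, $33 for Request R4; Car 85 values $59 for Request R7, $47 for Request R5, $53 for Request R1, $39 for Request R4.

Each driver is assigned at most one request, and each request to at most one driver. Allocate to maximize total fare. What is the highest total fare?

Max total: $201

Optimal: Car 70→Request R4 ($38), Car 12→Request R1 ($63), Car 27→Request R7 ($53), Car 85→Request R5 ($47) — total 38+63+53+47 = $201.
Row-greedy (each driver in turn takes its best remaining request) gives $184, worse by 17.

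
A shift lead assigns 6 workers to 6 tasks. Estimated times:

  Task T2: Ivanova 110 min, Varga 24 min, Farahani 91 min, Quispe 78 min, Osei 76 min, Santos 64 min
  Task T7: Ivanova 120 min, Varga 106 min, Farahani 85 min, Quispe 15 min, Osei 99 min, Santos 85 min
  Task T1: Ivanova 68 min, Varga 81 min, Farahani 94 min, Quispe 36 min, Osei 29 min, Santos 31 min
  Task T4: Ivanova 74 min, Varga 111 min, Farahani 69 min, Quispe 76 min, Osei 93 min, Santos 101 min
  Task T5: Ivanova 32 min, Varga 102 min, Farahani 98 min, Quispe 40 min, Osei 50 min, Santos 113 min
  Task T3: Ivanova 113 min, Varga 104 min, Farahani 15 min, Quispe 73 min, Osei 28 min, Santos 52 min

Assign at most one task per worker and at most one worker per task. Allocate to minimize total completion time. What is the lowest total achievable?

Optimal: Ivanova→Task T5 (32 min), Varga→Task T2 (24 min), Farahani→Task T4 (69 min), Quispe→Task T7 (15 min), Osei→Task T3 (28 min), Santos→Task T1 (31 min) — total 32+24+69+15+28+31 = 199 min.
Column-greedy (each task in turn goes to its cheapest remaining worker) gives 221 min, worse by 22.
Swapping Farahani↔Ivanova (Farahani→Task T5 98 min, Ivanova→Task T4 74 min) adds 71.

Min total: 199 min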